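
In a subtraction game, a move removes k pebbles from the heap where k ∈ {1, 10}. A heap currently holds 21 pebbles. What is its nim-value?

Build the Grundy sequence with g(k) = mex{g(k−s) : s ∈ {1, 10}, s ≤ k}:
k:     0  1  2  3  4  5  6  7  8  9 10 11 12 13 14 15 16 17 18 19 20 21
g(k):  0  1  0  1  0  1  0  1  0  1  2  0  1  0  1  0  1  0  1  0  1  2
So g(21) = 2.

2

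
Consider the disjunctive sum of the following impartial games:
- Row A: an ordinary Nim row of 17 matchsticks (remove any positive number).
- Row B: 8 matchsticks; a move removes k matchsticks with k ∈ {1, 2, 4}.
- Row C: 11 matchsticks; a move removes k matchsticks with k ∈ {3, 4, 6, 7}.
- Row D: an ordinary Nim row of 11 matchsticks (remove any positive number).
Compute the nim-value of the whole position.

24

Row A is a plain Nim row of size 17, so its Grundy value is 17.
Grundy values for row B (subtraction set {1, 2, 4}):
k:     0  1  2  3  4  5  6  7  8
g(k):  0  1  2  0  1  2  0  1  2
So g(8) = 2.
Build the Grundy sequence for row C with g(k) = mex{g(k−s) : s ∈ {3, 4, 6, 7}, s ≤ k}:
g(0) = mex{} = 0
g(1) = mex{} = 0
g(2) = mex{} = 0
g(3) = mex{0} = 1
g(4) = mex{0} = 1
g(5) = mex{0} = 1
g(6) = mex{0,1} = 2
g(7) = mex{0,1} = 2
g(8) = mex{0,1} = 2
g(9) = mex{0,1,2} = 3
g(10) = mex{1,2} = 0
g(11) = mex{1,2} = 0
So g(11) = 0.
Row D is a plain Nim row of size 11, so its Grundy value is 11.
By the Sprague-Grundy theorem, the Grundy value of a sum of independent games is the XOR of the component values.
Combined value = 17 XOR 2 XOR 0 XOR 11 = 24.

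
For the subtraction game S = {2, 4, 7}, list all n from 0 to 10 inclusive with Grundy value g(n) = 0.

0, 1, 6, 9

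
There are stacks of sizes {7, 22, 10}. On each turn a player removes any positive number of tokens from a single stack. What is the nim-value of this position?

27

Compute the nim-sum pairwise:
7 XOR 22 = 17
17 XOR 10 = 27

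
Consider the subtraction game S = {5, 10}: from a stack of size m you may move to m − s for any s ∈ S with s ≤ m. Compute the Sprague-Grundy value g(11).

Build the Grundy sequence with g(k) = mex{g(k−s) : s ∈ {5, 10}, s ≤ k}:
k:     0  1  2  3  4  5  6  7  8  9 10 11
g(k):  0  0  0  0  0  1  1  1  1  1  2  2
So g(11) = 2.

2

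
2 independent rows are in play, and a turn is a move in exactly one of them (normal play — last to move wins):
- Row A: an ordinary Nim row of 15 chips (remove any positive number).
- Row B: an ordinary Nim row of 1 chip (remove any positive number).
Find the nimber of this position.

14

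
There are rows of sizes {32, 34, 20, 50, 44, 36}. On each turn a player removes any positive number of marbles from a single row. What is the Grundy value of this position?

Nim-sum: 32 ⊕ 34 ⊕ 20 ⊕ 50 ⊕ 44 ⊕ 36 = 44.

44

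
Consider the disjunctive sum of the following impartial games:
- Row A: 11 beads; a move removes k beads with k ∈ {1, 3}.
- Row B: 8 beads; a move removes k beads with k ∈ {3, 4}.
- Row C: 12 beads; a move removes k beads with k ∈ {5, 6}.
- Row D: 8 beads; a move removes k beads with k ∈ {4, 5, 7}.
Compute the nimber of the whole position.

3

Grundy values for row A (subtraction set {1, 3}):
k:     0  1  2  3  4  5  6  7  8  9 10 11
g(k):  0  1  0  1  0  1  0  1  0  1  0  1
So g(11) = 1.
Build the Grundy sequence for row B with g(k) = mex{g(k−s) : s ∈ {3, 4}, s ≤ k}:
k:     0  1  2  3  4  5  6  7  8
g(k):  0  0  0  1  1  1  2  0  0
So g(8) = 0.
For row C, compute g(0), g(1), … with moves {5, 6}:
k:     0  1  2  3  4  5  6  7  8  9 10 11 12
g(k):  0  0  0  0  0  1  1  1  1  1  2  0  0
So g(12) = 0.
Grundy values for row D (subtraction set {4, 5, 7}):
k:     0  1  2  3  4  5  6  7  8
g(k):  0  0  0  0  1  1  1  1  2
So g(8) = 2.
By the Sprague-Grundy theorem, the Grundy value of a sum of independent games is the XOR of the component values.
Combined value = 1 XOR 0 XOR 0 XOR 2 = 3.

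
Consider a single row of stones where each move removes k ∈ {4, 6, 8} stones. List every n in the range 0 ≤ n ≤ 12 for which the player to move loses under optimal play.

0, 1, 2, 3, 12

Build the Grundy sequence with g(k) = mex{g(k−s) : s ∈ {4, 6, 8}, s ≤ k}:
g(0) = mex{} = 0
g(1) = mex{} = 0
g(2) = mex{} = 0
g(3) = mex{} = 0
g(4) = mex{0} = 1
g(5) = mex{0} = 1
g(6) = mex{0} = 1
g(7) = mex{0} = 1
g(8) = mex{0,1} = 2
g(9) = mex{0,1} = 2
g(10) = mex{0,1} = 2
g(11) = mex{0,1} = 2
g(12) = mex{1,2} = 0
The P-positions (g = 0) in 0..12 are 0, 1, 2, 3, 12.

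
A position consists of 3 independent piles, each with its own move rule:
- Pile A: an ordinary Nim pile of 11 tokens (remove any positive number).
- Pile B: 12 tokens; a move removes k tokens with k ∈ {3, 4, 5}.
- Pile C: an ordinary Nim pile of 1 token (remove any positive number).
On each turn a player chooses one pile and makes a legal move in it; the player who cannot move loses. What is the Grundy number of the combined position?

11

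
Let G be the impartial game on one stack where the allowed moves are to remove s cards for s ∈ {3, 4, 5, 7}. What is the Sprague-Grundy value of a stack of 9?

Compute g(0), g(1), … for moves {3, 4, 5, 7}:
g(0) = mex{} = 0
g(1) = mex{} = 0
g(2) = mex{} = 0
g(3) = mex{0} = 1
g(4) = mex{0} = 1
g(5) = mex{0} = 1
g(6) = mex{0,1} = 2
g(7) = mex{0,1} = 2
g(8) = mex{0,1} = 2
g(9) = mex{0,1,2} = 3
So g(9) = 3.

3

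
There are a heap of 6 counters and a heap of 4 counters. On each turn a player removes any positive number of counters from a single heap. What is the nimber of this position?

In binary:
  110  (6)
  100  (4)
  ---
  010  (2)

2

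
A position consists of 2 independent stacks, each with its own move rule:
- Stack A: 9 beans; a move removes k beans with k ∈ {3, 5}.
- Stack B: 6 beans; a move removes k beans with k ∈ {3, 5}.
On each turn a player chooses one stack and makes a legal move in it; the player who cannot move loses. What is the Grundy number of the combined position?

2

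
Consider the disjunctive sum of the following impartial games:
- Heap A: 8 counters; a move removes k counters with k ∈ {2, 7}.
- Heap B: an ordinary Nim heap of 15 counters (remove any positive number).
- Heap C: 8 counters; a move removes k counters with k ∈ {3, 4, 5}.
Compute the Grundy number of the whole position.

Grundy values for heap A (subtraction set {2, 7}):
k:     0  1  2  3  4  5  6  7  8
g(k):  0  0  1  1  0  0  1  1  2
So g(8) = 2.
Heap B is a plain Nim heap of size 15, so its Grundy value is 15.
For heap C, compute g(0), g(1), … with moves {3, 4, 5}:
k:     0  1  2  3  4  5  6  7  8
g(k):  0  0  0  1  1  1  2  2  0
So g(8) = 0.
By the Sprague-Grundy theorem, the Grundy value of a sum of independent games is the XOR of the component values.
Combined value = 2 ⊕ 15 ⊕ 0 = 13.

13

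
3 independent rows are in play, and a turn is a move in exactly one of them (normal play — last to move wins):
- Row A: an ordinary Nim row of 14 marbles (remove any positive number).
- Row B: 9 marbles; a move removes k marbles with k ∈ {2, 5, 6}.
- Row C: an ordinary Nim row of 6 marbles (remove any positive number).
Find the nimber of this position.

Row A is a plain Nim row of size 14, so its Grundy value is 14.
For row B, compute g(0), g(1), … with moves {2, 5, 6}:
k:     0  1  2  3  4  5  6  7  8  9
g(k):  0  0  1  1  0  2  1  3  0  2
So g(9) = 2.
Row C is a plain Nim row of size 6, so its Grundy value is 6.
By the Sprague-Grundy theorem, the Grundy value of a sum of independent games is the XOR of the component values.
Combined value = 14 ⊕ 2 ⊕ 6 = 10.

10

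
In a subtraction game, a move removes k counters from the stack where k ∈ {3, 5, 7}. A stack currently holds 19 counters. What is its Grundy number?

3

Compute g(0), g(1), … for moves {3, 5, 7}:
k:     0  1  2  3  4  5  6  7  8  9 10 11 12 13 14 15 16 17 18 19
g(k):  0  0  0  1  1  1  2  2  2  3  0  0  0  1  1  1  2  2  2  3
So g(19) = 3.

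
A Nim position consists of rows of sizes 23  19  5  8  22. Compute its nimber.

Write each in binary and XOR column by column:
  10111  (23)
  10011  (19)
  00101  (5)
  01000  (8)
  10110  (22)
  -----
  11111  (31)

31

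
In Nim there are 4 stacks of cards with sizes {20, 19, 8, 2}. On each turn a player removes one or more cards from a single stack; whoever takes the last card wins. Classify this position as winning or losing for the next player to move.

Winning position

Bitwise XOR of the heap sizes:
  10100  (20)
  10011  (19)
  01000  (8)
  00010  (2)
  -----
  01101  (13)
The nim-sum is 13 ≠ 0, so this is an N-position: the player to move can win.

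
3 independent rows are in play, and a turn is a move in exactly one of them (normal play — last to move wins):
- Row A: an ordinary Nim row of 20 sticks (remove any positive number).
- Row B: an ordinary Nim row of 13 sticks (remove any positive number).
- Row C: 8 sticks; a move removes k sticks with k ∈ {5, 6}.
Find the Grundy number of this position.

24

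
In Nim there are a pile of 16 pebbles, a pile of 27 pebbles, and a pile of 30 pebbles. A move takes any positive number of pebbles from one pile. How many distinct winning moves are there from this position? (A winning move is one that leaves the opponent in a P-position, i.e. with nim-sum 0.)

3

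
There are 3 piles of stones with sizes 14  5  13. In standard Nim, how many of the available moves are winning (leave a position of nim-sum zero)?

3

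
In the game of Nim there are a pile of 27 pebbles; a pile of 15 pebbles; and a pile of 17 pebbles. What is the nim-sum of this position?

5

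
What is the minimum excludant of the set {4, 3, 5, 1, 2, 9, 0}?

6

The values 0, 1, 2, 3, 4, 5 are all present; 6 is the first non-negative integer missing from the set.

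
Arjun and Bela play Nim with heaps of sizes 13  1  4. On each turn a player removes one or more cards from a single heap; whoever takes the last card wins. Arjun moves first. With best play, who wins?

Arjun wins

Compute the nim-sum pairwise:
13 XOR 1 = 12
12 XOR 4 = 8
The nim-sum is 8 ≠ 0, so this is an N-position: the player to move can win; Arjun has a winning move.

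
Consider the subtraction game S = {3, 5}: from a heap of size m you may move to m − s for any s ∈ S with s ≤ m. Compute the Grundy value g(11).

1

Build the Grundy sequence with g(k) = mex{g(k−s) : s ∈ {3, 5}, s ≤ k}:
k:     0  1  2  3  4  5  6  7  8  9 10 11
g(k):  0  0  0  1  1  1  2  2  0  0  0  1
So g(11) = 1.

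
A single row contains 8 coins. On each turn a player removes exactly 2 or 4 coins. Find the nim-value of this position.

1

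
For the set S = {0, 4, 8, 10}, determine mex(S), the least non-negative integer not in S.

1

0 is in the set but 1 is not, so the mex is 1.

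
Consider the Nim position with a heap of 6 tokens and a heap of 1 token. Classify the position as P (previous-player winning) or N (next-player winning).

Compute the nim-sum pairwise:
6 XOR 1 = 7
The nim-sum is 7 ≠ 0, so this is an N-position: the player to move can win.

N-position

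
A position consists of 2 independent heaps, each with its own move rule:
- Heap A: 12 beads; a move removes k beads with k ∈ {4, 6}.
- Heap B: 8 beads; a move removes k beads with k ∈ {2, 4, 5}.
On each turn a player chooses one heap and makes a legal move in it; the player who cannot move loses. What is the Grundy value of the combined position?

For heap A, compute g(0), g(1), … with moves {4, 6}:
g(0) = mex{} = 0
g(1) = mex{} = 0
g(2) = mex{} = 0
g(3) = mex{} = 0
g(4) = mex{0} = 1
g(5) = mex{0} = 1
g(6) = mex{0} = 1
g(7) = mex{0} = 1
g(8) = mex{0,1} = 2
g(9) = mex{0,1} = 2
g(10) = mex{1} = 0
g(11) = mex{1} = 0
g(12) = mex{1,2} = 0
So g(12) = 0.
Grundy values for heap B (subtraction set {2, 4, 5}):
g(0) = mex{} = 0
g(1) = mex{} = 0
g(2) = mex{0} = 1
g(3) = mex{0} = 1
g(4) = mex{0,1} = 2
g(5) = mex{0,1} = 2
g(6) = mex{0,1,2} = 3
g(7) = mex{1,2} = 0
g(8) = mex{1,2,3} = 0
So g(8) = 0.
The value of a disjunctive sum is the nim-sum of the parts.
Combined value = 0 XOR 0 = 0.

0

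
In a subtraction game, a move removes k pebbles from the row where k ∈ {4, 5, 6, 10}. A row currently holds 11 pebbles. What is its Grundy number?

Compute g(0), g(1), … for moves {4, 5, 6, 10}:
k:     0  1  2  3  4  5  6  7  8  9 10 11
g(k):  0  0  0  0  1  1  1  1  2  2  2  2
So g(11) = 2.

2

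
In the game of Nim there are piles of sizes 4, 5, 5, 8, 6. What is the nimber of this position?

Compute the nim-sum pairwise:
4 XOR 5 = 1
1 XOR 5 = 4
4 XOR 8 = 12
12 XOR 6 = 10

10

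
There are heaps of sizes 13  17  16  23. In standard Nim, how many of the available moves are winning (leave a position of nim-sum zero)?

3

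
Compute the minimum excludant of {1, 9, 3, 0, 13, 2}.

4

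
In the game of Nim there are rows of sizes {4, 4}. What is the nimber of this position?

Compute the nim-sum pairwise:
4 ⊕ 4 = 0

0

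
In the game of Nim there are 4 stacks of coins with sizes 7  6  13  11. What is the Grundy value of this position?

Nim-sum: 7 ⊕ 6 ⊕ 13 ⊕ 11 = 7.

7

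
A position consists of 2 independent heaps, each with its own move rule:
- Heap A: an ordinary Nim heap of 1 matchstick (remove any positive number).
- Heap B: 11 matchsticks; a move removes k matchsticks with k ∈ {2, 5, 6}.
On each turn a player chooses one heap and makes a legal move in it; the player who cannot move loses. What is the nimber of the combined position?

Heap A is a plain Nim heap of size 1, so its Grundy value is 1.
For heap B, compute g(0), g(1), … with moves {2, 5, 6}:
k:     0  1  2  3  4  5  6  7  8  9 10 11
g(k):  0  0  1  1  0  2  1  3  0  2  1  0
So g(11) = 0.
The value of a disjunctive sum is the nim-sum of the parts.
Combined value = 1 XOR 0 = 1.

1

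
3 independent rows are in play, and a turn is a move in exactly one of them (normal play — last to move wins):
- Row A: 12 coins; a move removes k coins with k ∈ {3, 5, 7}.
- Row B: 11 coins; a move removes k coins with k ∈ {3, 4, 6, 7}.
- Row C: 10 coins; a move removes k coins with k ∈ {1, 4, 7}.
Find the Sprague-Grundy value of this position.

Grundy values for row A (subtraction set {3, 5, 7}):
g(0) = mex{} = 0
g(1) = mex{} = 0
g(2) = mex{} = 0
g(3) = mex{0} = 1
g(4) = mex{0} = 1
g(5) = mex{0} = 1
g(6) = mex{0,1} = 2
g(7) = mex{0,1} = 2
g(8) = mex{0,1} = 2
g(9) = mex{0,1,2} = 3
g(10) = mex{1,2} = 0
g(11) = mex{1,2} = 0
g(12) = mex{1,2,3} = 0
So g(12) = 0.
Grundy values for row B (subtraction set {3, 4, 6, 7}):
g(0) = mex{} = 0
g(1) = mex{} = 0
g(2) = mex{} = 0
g(3) = mex{0} = 1
g(4) = mex{0} = 1
g(5) = mex{0} = 1
g(6) = mex{0,1} = 2
g(7) = mex{0,1} = 2
g(8) = mex{0,1} = 2
g(9) = mex{0,1,2} = 3
g(10) = mex{1,2} = 0
g(11) = mex{1,2} = 0
So g(11) = 0.
Grundy values for row C (subtraction set {1, 4, 7}):
g(0) = mex{} = 0
g(1) = mex{0} = 1
g(2) = mex{1} = 0
g(3) = mex{0} = 1
g(4) = mex{0,1} = 2
g(5) = mex{1,2} = 0
g(6) = mex{0} = 1
g(7) = mex{0,1} = 2
g(8) = mex{1,2} = 0
g(9) = mex{0} = 1
g(10) = mex{1} = 0
So g(10) = 0.
The value of a disjunctive sum is the nim-sum of the parts.
Combined value = 0 XOR 0 XOR 0 = 0.

0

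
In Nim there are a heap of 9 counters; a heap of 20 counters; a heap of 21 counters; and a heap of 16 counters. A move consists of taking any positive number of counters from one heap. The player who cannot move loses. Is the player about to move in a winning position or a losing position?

In binary:
  01001  (9)
  10100  (20)
  10101  (21)
  10000  (16)
  -----
  11000  (24)
The nim-sum is 24 ≠ 0, so this is an N-position: the player to move can win.

Winning position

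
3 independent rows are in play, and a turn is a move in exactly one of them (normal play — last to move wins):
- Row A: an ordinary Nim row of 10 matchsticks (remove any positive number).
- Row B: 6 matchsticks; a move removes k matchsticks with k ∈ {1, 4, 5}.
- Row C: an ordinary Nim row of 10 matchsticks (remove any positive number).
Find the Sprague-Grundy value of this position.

Row A is a plain Nim row of size 10, so its Grundy value is 10.
Grundy values for row B (subtraction set {1, 4, 5}):
k:     0  1  2  3  4  5  6
g(k):  0  1  0  1  2  3  2
So g(6) = 2.
Row C is a plain Nim row of size 10, so its Grundy value is 10.
By the Sprague-Grundy theorem, the Grundy value of a sum of independent games is the XOR of the component values.
Combined value = 10 ⊕ 2 ⊕ 10 = 2.

2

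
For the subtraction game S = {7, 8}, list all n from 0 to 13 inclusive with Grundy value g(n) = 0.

Build the Grundy sequence with g(k) = mex{g(k−s) : s ∈ {7, 8}, s ≤ k}:
k:     0  1  2  3  4  5  6  7  8  9 10 11 12 13
g(k):  0  0  0  0  0  0  0  1  1  1  1  1  1  1
The P-positions (g = 0) in 0..13 are 0, 1, 2, 3, 4, 5, 6.

0, 1, 2, 3, 4, 5, 6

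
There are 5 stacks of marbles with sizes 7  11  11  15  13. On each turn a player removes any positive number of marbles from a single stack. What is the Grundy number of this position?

Compute the nim-sum pairwise:
7 ^ 11 = 12
12 ^ 11 = 7
7 ^ 15 = 8
8 ^ 13 = 5

5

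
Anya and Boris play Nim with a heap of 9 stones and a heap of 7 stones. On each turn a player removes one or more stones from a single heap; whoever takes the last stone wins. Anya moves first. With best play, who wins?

Anya wins

Write each in binary and XOR column by column:
  1001  (9)
  0111  (7)
  ----
  1110  (14)
The nim-sum is 14 ≠ 0, so this is an N-position: the player to move can win; Anya has a winning move.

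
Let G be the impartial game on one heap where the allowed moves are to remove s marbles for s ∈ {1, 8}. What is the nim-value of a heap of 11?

Build the Grundy sequence with g(k) = mex{g(k−s) : s ∈ {1, 8}, s ≤ k}:
g(0) = mex{} = 0
g(1) = mex{0} = 1
g(2) = mex{1} = 0
g(3) = mex{0} = 1
g(4) = mex{1} = 0
g(5) = mex{0} = 1
g(6) = mex{1} = 0
g(7) = mex{0} = 1
g(8) = mex{0,1} = 2
g(9) = mex{1,2} = 0
g(10) = mex{0} = 1
g(11) = mex{1} = 0
So g(11) = 0.

0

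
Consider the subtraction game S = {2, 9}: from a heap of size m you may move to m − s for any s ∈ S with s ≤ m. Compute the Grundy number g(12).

0

Build the Grundy sequence with g(k) = mex{g(k−s) : s ∈ {2, 9}, s ≤ k}:
k:     0  1  2  3  4  5  6  7  8  9 10 11 12
g(k):  0  0  1  1  0  0  1  1  0  2  1  0  0
So g(12) = 0.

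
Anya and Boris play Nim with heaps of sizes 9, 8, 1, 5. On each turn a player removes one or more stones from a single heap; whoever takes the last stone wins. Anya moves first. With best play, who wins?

Compute the nim-sum pairwise:
9 ⊕ 8 = 1
1 ⊕ 1 = 0
0 ⊕ 5 = 5
The nim-sum is 5 ≠ 0, so this is an N-position: the player to move can win; Anya has a winning move.

Anya wins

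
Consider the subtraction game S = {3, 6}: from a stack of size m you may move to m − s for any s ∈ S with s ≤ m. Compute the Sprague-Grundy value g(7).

Grundy values for subtraction set {3, 6}:
g(0) = mex{} = 0
g(1) = mex{} = 0
g(2) = mex{} = 0
g(3) = mex{0} = 1
g(4) = mex{0} = 1
g(5) = mex{0} = 1
g(6) = mex{0,1} = 2
g(7) = mex{0,1} = 2
So g(7) = 2.

2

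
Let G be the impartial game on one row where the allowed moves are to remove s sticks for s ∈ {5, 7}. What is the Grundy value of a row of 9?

1

Compute g(0), g(1), … for moves {5, 7}:
g(0) = mex{} = 0
g(1) = mex{} = 0
g(2) = mex{} = 0
g(3) = mex{} = 0
g(4) = mex{} = 0
g(5) = mex{0} = 1
g(6) = mex{0} = 1
g(7) = mex{0} = 1
g(8) = mex{0} = 1
g(9) = mex{0} = 1
So g(9) = 1.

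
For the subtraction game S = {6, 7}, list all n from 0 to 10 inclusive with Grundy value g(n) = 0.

0, 1, 2, 3, 4, 5

Build the Grundy sequence with g(k) = mex{g(k−s) : s ∈ {6, 7}, s ≤ k}:
k:     0  1  2  3  4  5  6  7  8  9 10
g(k):  0  0  0  0  0  0  1  1  1  1  1
The P-positions (g = 0) in 0..10 are 0, 1, 2, 3, 4, 5.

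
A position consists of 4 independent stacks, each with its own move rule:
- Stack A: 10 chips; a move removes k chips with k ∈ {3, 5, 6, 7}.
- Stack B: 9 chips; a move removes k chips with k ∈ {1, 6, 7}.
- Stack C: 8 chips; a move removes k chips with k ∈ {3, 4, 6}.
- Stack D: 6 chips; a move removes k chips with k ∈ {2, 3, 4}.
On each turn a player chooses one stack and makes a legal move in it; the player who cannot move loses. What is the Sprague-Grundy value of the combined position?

1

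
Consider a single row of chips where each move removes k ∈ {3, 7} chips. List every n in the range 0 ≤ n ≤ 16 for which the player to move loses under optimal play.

0, 1, 2, 6, 10, 11, 12, 16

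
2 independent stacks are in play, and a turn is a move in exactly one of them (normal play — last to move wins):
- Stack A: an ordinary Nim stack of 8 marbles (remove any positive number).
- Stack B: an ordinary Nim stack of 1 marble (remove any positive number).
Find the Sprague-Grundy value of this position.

9

Stack A is a plain Nim stack of size 8, so its Grundy value is 8.
Stack B is a plain Nim stack of size 1, so its Grundy value is 1.
The value of a disjunctive sum is the nim-sum of the parts.
Combined value = 8 ⊕ 1 = 9.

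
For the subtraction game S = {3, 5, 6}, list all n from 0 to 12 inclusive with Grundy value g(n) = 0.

0, 1, 2, 9, 10, 11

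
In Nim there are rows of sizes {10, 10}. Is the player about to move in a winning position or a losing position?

Losing position

Write each in binary and XOR column by column:
  1010  (10)
  1010  (10)
  ----
  0000  (0)
The nim-sum is 0, so this is a P-position: the player to move is in a losing position under optimal play.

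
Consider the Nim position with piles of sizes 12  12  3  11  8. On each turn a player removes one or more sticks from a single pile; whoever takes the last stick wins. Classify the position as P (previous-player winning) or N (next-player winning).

P-position

Write each in binary and XOR column by column:
  1100  (12)
  1100  (12)
  0011  (3)
  1011  (11)
  1000  (8)
  ----
  0000  (0)
The nim-sum is 0, so this is a P-position: the player to move is in a losing position under optimal play.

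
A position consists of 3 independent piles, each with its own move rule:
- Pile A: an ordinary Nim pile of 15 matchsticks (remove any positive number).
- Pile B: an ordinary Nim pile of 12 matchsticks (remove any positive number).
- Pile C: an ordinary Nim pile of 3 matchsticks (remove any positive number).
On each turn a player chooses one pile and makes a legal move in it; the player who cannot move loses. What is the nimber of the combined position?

Pile A is a plain Nim pile of size 15, so its Grundy value is 15.
Pile B is a plain Nim pile of size 12, so its Grundy value is 12.
Pile C is a plain Nim pile of size 3, so its Grundy value is 3.
By the Sprague-Grundy theorem, the Grundy value of a sum of independent games is the XOR of the component values.
Combined value = 15 ⊕ 12 ⊕ 3 = 0.

0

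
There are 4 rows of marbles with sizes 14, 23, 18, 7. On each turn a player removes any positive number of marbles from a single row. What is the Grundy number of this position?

12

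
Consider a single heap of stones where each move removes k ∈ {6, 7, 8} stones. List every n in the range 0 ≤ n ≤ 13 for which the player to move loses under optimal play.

0, 1, 2, 3, 4, 5

Grundy values for subtraction set {6, 7, 8}:
g(0) = mex{} = 0
g(1) = mex{} = 0
g(2) = mex{} = 0
g(3) = mex{} = 0
g(4) = mex{} = 0
g(5) = mex{} = 0
g(6) = mex{0} = 1
g(7) = mex{0} = 1
g(8) = mex{0} = 1
g(9) = mex{0} = 1
g(10) = mex{0} = 1
g(11) = mex{0} = 1
g(12) = mex{0,1} = 2
g(13) = mex{0,1} = 2
The P-positions (g = 0) in 0..13 are 0, 1, 2, 3, 4, 5.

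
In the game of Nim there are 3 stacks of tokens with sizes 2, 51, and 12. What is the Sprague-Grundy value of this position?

Nim-sum: 2 ^ 51 ^ 12 = 61.

61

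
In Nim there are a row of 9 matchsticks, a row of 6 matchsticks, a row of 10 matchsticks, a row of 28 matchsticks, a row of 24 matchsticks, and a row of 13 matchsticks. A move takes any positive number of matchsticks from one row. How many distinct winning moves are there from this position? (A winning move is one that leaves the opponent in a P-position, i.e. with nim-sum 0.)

Write each in binary and XOR column by column:
  01001  (9)
  00110  (6)
  01010  (10)
  11100  (28)
  11000  (24)
  01101  (13)
  -----
  01100  (12)
The overall nim-sum is X = 12. A row of size p has a winning move iff p XOR X < p (reduce it to p XOR X).
  9: 9 XOR 12 = 5 < 9 — winning move (to 5).
  6: 6 XOR 12 = 10 ≥ 6 — no move.
  10: 10 XOR 12 = 6 < 10 — winning move (to 6).
  28: 28 XOR 12 = 16 < 28 — winning move (to 16).
  24: 24 XOR 12 = 20 < 24 — winning move (to 20).
  13: 13 XOR 12 = 1 < 13 — winning move (to 1).
That gives 5 winning moves.

5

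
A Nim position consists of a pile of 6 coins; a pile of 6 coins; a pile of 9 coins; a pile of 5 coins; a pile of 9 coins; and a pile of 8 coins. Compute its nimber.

13

Compute the nim-sum pairwise:
6 ^ 6 = 0
0 ^ 9 = 9
9 ^ 5 = 12
12 ^ 9 = 5
5 ^ 8 = 13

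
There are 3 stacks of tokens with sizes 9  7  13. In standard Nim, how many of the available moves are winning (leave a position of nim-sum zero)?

Nim-sum: 9 ⊕ 7 ⊕ 13 = 3.
The overall nim-sum is X = 3. A stack of size p has a winning move iff p XOR X < p (reduce it to p XOR X).
  9: 9 XOR 3 = 10 ≥ 9 — no move.
  7: 7 XOR 3 = 4 < 7 — winning move (to 4).
  13: 13 XOR 3 = 14 ≥ 13 — no move.
That gives 1 winning move.

1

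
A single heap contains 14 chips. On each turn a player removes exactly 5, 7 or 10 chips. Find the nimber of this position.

2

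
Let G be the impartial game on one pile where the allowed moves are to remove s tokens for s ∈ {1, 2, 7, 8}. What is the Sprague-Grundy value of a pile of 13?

1

Compute g(0), g(1), … for moves {1, 2, 7, 8}:
g(0) = mex{} = 0
g(1) = mex{0} = 1
g(2) = mex{0,1} = 2
g(3) = mex{1,2} = 0
g(4) = mex{0,2} = 1
g(5) = mex{0,1} = 2
g(6) = mex{1,2} = 0
g(7) = mex{0,2} = 1
g(8) = mex{0,1} = 2
g(9) = mex{1,2} = 0
g(10) = mex{0,2} = 1
g(11) = mex{0,1} = 2
g(12) = mex{1,2} = 0
g(13) = mex{0,2} = 1
So g(13) = 1.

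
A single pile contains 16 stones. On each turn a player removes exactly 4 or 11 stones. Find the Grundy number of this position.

0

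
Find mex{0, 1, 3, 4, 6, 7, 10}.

The values 0, 1 are all present; 2 is the first non-negative integer missing from the set.

2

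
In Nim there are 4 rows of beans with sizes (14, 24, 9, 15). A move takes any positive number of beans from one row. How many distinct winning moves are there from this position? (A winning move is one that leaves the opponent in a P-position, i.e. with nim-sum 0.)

1

Nim-sum: 14 XOR 24 XOR 9 XOR 15 = 16.
The overall nim-sum is X = 16. A row of size p has a winning move iff p XOR X < p (reduce it to p XOR X).
  14: 14 XOR 16 = 30 ≥ 14 — no move.
  24: 24 XOR 16 = 8 < 24 — winning move (to 8).
  9: 9 XOR 16 = 25 ≥ 9 — no move.
  15: 15 XOR 16 = 31 ≥ 15 — no move.
That gives 1 winning move.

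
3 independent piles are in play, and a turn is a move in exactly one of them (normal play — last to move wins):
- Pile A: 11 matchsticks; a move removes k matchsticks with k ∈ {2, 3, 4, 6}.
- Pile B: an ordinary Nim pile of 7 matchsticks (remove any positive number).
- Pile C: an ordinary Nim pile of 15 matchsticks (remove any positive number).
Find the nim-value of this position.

For pile A, compute g(0), g(1), … with moves {2, 3, 4, 6}:
g(0) = mex{} = 0
g(1) = mex{} = 0
g(2) = mex{0} = 1
g(3) = mex{0} = 1
g(4) = mex{0,1} = 2
g(5) = mex{0,1} = 2
g(6) = mex{0,1,2} = 3
g(7) = mex{0,1,2} = 3
g(8) = mex{1,2,3} = 0
g(9) = mex{1,2,3} = 0
g(10) = mex{0,2,3} = 1
g(11) = mex{0,2,3} = 1
So g(11) = 1.
Pile B is a plain Nim pile of size 7, so its Grundy value is 7.
Pile C is a plain Nim pile of size 15, so its Grundy value is 15.
By the Sprague-Grundy theorem, the Grundy value of a sum of independent games is the XOR of the component values.
Combined value = 1 ⊕ 7 ⊕ 15 = 9.

9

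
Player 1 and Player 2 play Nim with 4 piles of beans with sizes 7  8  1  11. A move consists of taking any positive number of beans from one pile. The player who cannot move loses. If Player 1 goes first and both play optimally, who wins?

Player 1 wins

In binary:
  0111  (7)
  1000  (8)
  0001  (1)
  1011  (11)
  ----
  0101  (5)
The nim-sum is 5 ≠ 0, so this is an N-position: the player to move can win; Player 1 has a winning move.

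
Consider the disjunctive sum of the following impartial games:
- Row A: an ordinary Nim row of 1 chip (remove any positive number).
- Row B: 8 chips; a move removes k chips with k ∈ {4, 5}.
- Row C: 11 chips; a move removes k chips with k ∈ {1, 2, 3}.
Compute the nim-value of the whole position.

0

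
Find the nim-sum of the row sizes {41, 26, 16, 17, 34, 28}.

Nim-sum: 41 ^ 26 ^ 16 ^ 17 ^ 34 ^ 28 = 12.

12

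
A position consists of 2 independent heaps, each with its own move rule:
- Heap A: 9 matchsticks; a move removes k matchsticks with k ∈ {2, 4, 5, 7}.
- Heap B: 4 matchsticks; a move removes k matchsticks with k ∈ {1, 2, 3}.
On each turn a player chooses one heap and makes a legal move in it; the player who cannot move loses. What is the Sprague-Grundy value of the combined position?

Grundy values for heap A (subtraction set {2, 4, 5, 7}):
g(0) = mex{} = 0
g(1) = mex{} = 0
g(2) = mex{0} = 1
g(3) = mex{0} = 1
g(4) = mex{0,1} = 2
g(5) = mex{0,1} = 2
g(6) = mex{0,1,2} = 3
g(7) = mex{0,1,2} = 3
g(8) = mex{0,1,2,3} = 4
g(9) = mex{1,2,3} = 0
So g(9) = 0.
For heap B, compute g(0), g(1), … with moves {1, 2, 3}:
k:     0  1  2  3  4
g(k):  0  1  2  3  0
So g(4) = 0.
By the Sprague-Grundy theorem, the Grundy value of a sum of independent games is the XOR of the component values.
Combined value = 0 XOR 0 = 0.

0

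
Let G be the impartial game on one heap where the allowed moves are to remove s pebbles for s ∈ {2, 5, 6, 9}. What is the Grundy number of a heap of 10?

Grundy values for subtraction set {2, 5, 6, 9}:
g(0) = mex{} = 0
g(1) = mex{} = 0
g(2) = mex{0} = 1
g(3) = mex{0} = 1
g(4) = mex{1} = 0
g(5) = mex{0,1} = 2
g(6) = mex{0} = 1
g(7) = mex{0,1,2} = 3
g(8) = mex{1} = 0
g(9) = mex{0,1,3} = 2
g(10) = mex{0,2} = 1
So g(10) = 1.

1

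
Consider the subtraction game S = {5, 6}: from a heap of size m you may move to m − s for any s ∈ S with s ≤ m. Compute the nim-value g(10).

Compute g(0), g(1), … for moves {5, 6}:
k:     0  1  2  3  4  5  6  7  8  9 10
g(k):  0  0  0  0  0  1  1  1  1  1  2
So g(10) = 2.

2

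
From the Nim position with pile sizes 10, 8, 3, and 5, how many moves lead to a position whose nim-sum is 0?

Compute the nim-sum pairwise:
10 XOR 8 = 2
2 XOR 3 = 1
1 XOR 5 = 4
The overall nim-sum is X = 4. A pile of size p has a winning move iff p XOR X < p (reduce it to p XOR X).
  10: 10 XOR 4 = 14 ≥ 10 — no move.
  8: 8 XOR 4 = 12 ≥ 8 — no move.
  3: 3 XOR 4 = 7 ≥ 3 — no move.
  5: 5 XOR 4 = 1 < 5 — winning move (to 1).
That gives 1 winning move.

1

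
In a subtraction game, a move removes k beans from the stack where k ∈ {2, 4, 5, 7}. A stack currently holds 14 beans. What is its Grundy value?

Build the Grundy sequence with g(k) = mex{g(k−s) : s ∈ {2, 4, 5, 7}, s ≤ k}:
g(0) = mex{} = 0
g(1) = mex{} = 0
g(2) = mex{0} = 1
g(3) = mex{0} = 1
g(4) = mex{0,1} = 2
g(5) = mex{0,1} = 2
g(6) = mex{0,1,2} = 3
g(7) = mex{0,1,2} = 3
g(8) = mex{0,1,2,3} = 4
g(9) = mex{1,2,3} = 0
g(10) = mex{1,2,3,4} = 0
g(11) = mex{0,2,3} = 1
g(12) = mex{0,2,3,4} = 1
g(13) = mex{0,1,3,4} = 2
g(14) = mex{0,1,3} = 2
So g(14) = 2.

2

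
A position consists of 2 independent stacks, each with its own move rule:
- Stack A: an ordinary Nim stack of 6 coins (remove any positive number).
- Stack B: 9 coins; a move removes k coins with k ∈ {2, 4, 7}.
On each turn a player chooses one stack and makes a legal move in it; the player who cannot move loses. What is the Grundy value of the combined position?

6

Stack A is a plain Nim stack of size 6, so its Grundy value is 6.
Grundy values for stack B (subtraction set {2, 4, 7}):
k:     0  1  2  3  4  5  6  7  8  9
g(k):  0  0  1  1  2  2  0  3  1  0
So g(9) = 0.
The value of a disjunctive sum is the nim-sum of the parts.
Combined value = 6 ⊕ 0 = 6.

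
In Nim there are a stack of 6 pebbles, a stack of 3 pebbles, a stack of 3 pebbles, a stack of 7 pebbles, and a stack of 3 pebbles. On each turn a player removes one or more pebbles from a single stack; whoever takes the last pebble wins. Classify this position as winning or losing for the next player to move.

Winning position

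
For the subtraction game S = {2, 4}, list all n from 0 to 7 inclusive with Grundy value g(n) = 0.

Grundy values for subtraction set {2, 4}:
g(0) = mex{} = 0
g(1) = mex{} = 0
g(2) = mex{0} = 1
g(3) = mex{0} = 1
g(4) = mex{0,1} = 2
g(5) = mex{0,1} = 2
g(6) = mex{1,2} = 0
g(7) = mex{1,2} = 0
The P-positions (g = 0) in 0..7 are 0, 1, 6, 7.

0, 1, 6, 7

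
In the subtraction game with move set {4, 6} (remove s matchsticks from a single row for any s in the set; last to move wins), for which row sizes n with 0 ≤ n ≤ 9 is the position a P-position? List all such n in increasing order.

Grundy values for subtraction set {4, 6}:
k:     0  1  2  3  4  5  6  7  8  9
g(k):  0  0  0  0  1  1  1  1  2  2
The P-positions (g = 0) in 0..9 are 0, 1, 2, 3.

0, 1, 2, 3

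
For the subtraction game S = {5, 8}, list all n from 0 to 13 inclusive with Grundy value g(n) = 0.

Compute g(0), g(1), … for moves {5, 8}:
g(0) = mex{} = 0
g(1) = mex{} = 0
g(2) = mex{} = 0
g(3) = mex{} = 0
g(4) = mex{} = 0
g(5) = mex{0} = 1
g(6) = mex{0} = 1
g(7) = mex{0} = 1
g(8) = mex{0} = 1
g(9) = mex{0} = 1
g(10) = mex{0,1} = 2
g(11) = mex{0,1} = 2
g(12) = mex{0,1} = 2
g(13) = mex{1} = 0
The P-positions (g = 0) in 0..13 are 0, 1, 2, 3, 4, 13.

0, 1, 2, 3, 4, 13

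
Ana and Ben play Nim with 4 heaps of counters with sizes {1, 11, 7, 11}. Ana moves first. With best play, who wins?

Nim-sum: 1 XOR 11 XOR 7 XOR 11 = 6.
The nim-sum is 6 ≠ 0, so this is an N-position: the player to move can win; Ana has a winning move.

Ana wins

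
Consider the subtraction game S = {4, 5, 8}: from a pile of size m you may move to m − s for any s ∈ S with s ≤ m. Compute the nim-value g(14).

0

Build the Grundy sequence with g(k) = mex{g(k−s) : s ∈ {4, 5, 8}, s ≤ k}:
k:     0  1  2  3  4  5  6  7  8  9 10 11 12 13 14
g(k):  0  0  0  0  1  1  1  1  2  2  2  2  0  0  0
So g(14) = 0.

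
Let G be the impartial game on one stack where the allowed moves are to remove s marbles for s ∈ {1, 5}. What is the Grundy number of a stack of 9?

Compute g(0), g(1), … for moves {1, 5}:
k:     0  1  2  3  4  5  6  7  8  9
g(k):  0  1  0  1  0  1  0  1  0  1
So g(9) = 1.

1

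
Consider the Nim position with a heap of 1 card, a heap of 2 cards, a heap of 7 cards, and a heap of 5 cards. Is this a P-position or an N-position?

In binary:
  001  (1)
  010  (2)
  111  (7)
  101  (5)
  ---
  001  (1)
The nim-sum is 1 ≠ 0, so this is an N-position: the player to move can win.

N-position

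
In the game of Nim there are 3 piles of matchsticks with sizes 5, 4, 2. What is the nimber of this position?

3

Write each in binary and XOR column by column:
  101  (5)
  100  (4)
  010  (2)
  ---
  011  (3)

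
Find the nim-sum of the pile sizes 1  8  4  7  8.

In binary:
  0001  (1)
  1000  (8)
  0100  (4)
  0111  (7)
  1000  (8)
  ----
  0010  (2)

2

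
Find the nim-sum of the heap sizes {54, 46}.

Nim-sum: 54 XOR 46 = 24.

24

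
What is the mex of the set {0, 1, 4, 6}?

The values 0, 1 are all present; 2 is the first non-negative integer missing from the set.

2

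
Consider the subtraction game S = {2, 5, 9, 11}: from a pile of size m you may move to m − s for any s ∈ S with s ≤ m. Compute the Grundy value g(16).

1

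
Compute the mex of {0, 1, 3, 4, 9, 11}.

The values 0, 1 are all present; 2 is the first non-negative integer missing from the set.

2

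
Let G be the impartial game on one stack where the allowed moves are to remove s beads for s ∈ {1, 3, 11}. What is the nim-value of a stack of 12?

Grundy values for subtraction set {1, 3, 11}:
k:     0  1  2  3  4  5  6  7  8  9 10 11 12
g(k):  0  1  0  1  0  1  0  1  0  1  0  1  0
So g(12) = 0.

0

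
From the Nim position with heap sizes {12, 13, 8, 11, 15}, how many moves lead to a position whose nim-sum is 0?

Nim-sum: 12 ⊕ 13 ⊕ 8 ⊕ 11 ⊕ 15 = 13.
The overall nim-sum is X = 13. A heap of size p has a winning move iff p XOR X < p (reduce it to p XOR X).
  12: 12 XOR 13 = 1 < 12 — winning move (to 1).
  13: 13 XOR 13 = 0 < 13 — winning move (to 0).
  8: 8 XOR 13 = 5 < 8 — winning move (to 5).
  11: 11 XOR 13 = 6 < 11 — winning move (to 6).
  15: 15 XOR 13 = 2 < 15 — winning move (to 2).
That gives 5 winning moves.

5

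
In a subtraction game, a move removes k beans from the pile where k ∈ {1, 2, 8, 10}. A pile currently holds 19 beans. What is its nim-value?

Compute g(0), g(1), … for moves {1, 2, 8, 10}:
k:     0  1  2  3  4  5  6  7  8  9 10 11 12 13 14 15 16 17 18 19
g(k):  0  1  2  0  1  2  0  1  2  0  1  2  0  1  2  0  1  2  0  1
So g(19) = 1.

1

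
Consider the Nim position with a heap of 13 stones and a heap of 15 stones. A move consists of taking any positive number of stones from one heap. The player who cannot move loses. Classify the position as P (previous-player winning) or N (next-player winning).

N-position

Write each in binary and XOR column by column:
  1101  (13)
  1111  (15)
  ----
  0010  (2)
The nim-sum is 2 ≠ 0, so this is an N-position: the player to move can win.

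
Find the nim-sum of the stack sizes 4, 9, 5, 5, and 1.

12

Compute the nim-sum pairwise:
4 ⊕ 9 = 13
13 ⊕ 5 = 8
8 ⊕ 5 = 13
13 ⊕ 1 = 12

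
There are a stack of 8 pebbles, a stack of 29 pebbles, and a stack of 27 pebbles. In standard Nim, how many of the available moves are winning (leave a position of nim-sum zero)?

3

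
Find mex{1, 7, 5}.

0

0 is not in the set, so the mex is 0.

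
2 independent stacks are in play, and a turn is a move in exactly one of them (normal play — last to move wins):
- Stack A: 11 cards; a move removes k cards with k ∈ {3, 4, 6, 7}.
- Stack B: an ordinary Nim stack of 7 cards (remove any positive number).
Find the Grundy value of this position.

7

Build the Grundy sequence for stack A with g(k) = mex{g(k−s) : s ∈ {3, 4, 6, 7}, s ≤ k}:
k:     0  1  2  3  4  5  6  7  8  9 10 11
g(k):  0  0  0  1  1  1  2  2  2  3  0  0
So g(11) = 0.
Stack B is a plain Nim stack of size 7, so its Grundy value is 7.
By the Sprague-Grundy theorem, the Grundy value of a sum of independent games is the XOR of the component values.
Combined value = 0 ⊕ 7 = 7.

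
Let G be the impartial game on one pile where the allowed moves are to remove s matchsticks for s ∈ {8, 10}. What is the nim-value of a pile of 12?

1

Grundy values for subtraction set {8, 10}:
g(0) = mex{} = 0
g(1) = mex{} = 0
g(2) = mex{} = 0
g(3) = mex{} = 0
g(4) = mex{} = 0
g(5) = mex{} = 0
g(6) = mex{} = 0
g(7) = mex{} = 0
g(8) = mex{0} = 1
g(9) = mex{0} = 1
g(10) = mex{0} = 1
g(11) = mex{0} = 1
g(12) = mex{0} = 1
So g(12) = 1.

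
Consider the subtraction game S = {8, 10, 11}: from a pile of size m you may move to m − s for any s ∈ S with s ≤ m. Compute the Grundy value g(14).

1

Grundy values for subtraction set {8, 10, 11}:
k:     0  1  2  3  4  5  6  7  8  9 10 11 12 13 14
g(k):  0  0  0  0  0  0  0  0  1  1  1  1  1  1  1
So g(14) = 1.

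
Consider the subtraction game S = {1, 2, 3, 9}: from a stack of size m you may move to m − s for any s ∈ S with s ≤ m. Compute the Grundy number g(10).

2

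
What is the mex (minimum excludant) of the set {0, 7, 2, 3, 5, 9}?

0 is in the set but 1 is not, so the mex is 1.

1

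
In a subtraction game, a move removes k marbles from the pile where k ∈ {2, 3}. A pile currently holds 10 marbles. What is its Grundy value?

Build the Grundy sequence with g(k) = mex{g(k−s) : s ∈ {2, 3}, s ≤ k}:
k:     0  1  2  3  4  5  6  7  8  9 10
g(k):  0  0  1  1  2  0  0  1  1  2  0
So g(10) = 0.

0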